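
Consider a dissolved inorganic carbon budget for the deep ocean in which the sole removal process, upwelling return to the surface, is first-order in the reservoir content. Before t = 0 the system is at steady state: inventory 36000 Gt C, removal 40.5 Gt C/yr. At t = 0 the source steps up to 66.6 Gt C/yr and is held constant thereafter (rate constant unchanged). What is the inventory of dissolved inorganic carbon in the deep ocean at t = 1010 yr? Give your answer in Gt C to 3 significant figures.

The sink rate constant is k = F₀/M₀ = 40.5/36000 = 0.001125 yr⁻¹.
Solving dM/dt = F₁ − kM with M(0) = M₀ gives M(t) = F₁/k + (M₀ − F₁/k)·e^(−kt).
F₁/k = 66.6/0.001125 = 59200 Gt C; kt = 0.001125 × 1010 = 1.136, e^(−kt) = 0.3210.
M(1010) = 59200 + (36000 − 59200) × 0.3210 = 59200 − 7448 = 51752 Gt C.

51800 Gt C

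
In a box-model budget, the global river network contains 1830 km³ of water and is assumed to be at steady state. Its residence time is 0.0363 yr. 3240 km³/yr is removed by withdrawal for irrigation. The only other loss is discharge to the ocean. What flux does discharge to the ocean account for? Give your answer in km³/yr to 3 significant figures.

Total removal F = M/τ = 1830 / 0.0363 = 50410 km³/yr.
Discharge to the ocean = F − (3240) = 50410 − 3240 = 47170 km³/yr.

47200 km³/yr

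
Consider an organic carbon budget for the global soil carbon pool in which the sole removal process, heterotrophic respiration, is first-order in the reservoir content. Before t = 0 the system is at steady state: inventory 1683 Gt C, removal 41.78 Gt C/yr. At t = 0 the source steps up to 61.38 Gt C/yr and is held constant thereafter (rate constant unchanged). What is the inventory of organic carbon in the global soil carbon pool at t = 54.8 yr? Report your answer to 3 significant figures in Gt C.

2270 Gt C

τ = M₀/F₀ = 1683/41.78 = 40.28 yr; rate constant k = 1/τ.
New steady state M_∞ = F₁/k = F₁·τ = 61.38 × 40.28 = 2472.5 Gt C.
M(t) = M_∞ + (M₀ − M_∞)·e^(−t/τ); t/τ = 54.8/40.28 = 1.360, so e^(−t/τ) = 0.2566.
M(t) = 2472.5 − 789.5 × 0.2566 = 2270.0 Gt C.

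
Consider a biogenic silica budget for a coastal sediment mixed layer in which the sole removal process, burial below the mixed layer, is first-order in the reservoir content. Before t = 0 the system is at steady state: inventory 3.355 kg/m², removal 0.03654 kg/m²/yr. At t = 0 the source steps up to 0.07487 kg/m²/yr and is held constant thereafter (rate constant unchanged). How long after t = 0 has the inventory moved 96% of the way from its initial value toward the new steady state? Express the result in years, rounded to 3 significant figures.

τ = M₀/F₀ = 3.355/0.03654 = 91.82 yr.
The remaining gap fraction is e^(−t/τ); 96% covered ⇒ e^(−t/τ) = 0.0400.
t = −τ ln(0.0400) = 91.82 × 3.219 = 295.5 yr.

296 yr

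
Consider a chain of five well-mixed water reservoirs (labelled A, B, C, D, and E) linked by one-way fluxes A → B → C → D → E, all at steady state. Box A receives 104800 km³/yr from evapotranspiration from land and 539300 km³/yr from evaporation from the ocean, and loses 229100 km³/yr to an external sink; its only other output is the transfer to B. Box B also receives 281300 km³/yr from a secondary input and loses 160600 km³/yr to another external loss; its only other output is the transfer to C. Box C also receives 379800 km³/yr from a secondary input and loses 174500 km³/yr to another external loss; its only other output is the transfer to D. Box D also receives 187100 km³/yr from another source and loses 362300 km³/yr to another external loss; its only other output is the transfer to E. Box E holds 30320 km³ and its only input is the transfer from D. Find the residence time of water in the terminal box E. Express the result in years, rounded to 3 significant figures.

0.0536 yr

Box A: F(A→B) = (104800 + 539300) − 229100 = 415000 km³/yr.
Box B: F(B→C) = (415000 + 281300) − 160600 = 535700 km³/yr.
Box C: F(C→D) = (535700 + 379800) − 174500 = 741000 km³/yr.
Box D: F(D→E) = (741000 + 187100) − 362300 = 565800 km³/yr.
Box E throughput = its input = 565800 km³/yr; τ = 30320 / 565800 = 0.05359 yr.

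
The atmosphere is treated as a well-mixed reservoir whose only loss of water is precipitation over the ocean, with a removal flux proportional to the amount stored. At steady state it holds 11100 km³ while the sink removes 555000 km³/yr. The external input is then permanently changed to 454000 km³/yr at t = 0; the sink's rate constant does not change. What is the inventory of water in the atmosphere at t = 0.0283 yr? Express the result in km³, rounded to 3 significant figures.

9570 km³

The sink rate constant is k = F₀/M₀ = 555000/11100 = 50.00 yr⁻¹.
Solving dM/dt = F₁ − kM with M(0) = M₀ gives M(t) = F₁/k + (M₀ − F₁/k)·e^(−kt).
F₁/k = 454000/50.00 = 9080.0 km³; kt = 50.00 × 0.0283 = 1.415, e^(−kt) = 0.2429.
M(0.0283) = 9080.0 + (11100 − 9080.0) × 0.2429 = 9080.0 + 490.7 = 9570.7 km³.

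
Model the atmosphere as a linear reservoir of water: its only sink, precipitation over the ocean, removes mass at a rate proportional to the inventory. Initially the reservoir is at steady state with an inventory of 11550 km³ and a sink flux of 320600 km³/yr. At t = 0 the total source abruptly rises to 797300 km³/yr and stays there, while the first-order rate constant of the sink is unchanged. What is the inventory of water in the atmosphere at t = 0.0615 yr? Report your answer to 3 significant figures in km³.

τ = M₀/F₀ = 11550/320600 = 0.03603 yr; rate constant k = 1/τ.
New steady state M_∞ = F₁/k = F₁·τ = 797300 × 0.03603 = 28724 km³.
M(t) = M_∞ + (M₀ − M_∞)·e^(−t/τ); t/τ = 0.0615/0.03603 = 1.707, so e^(−t/τ) = 0.1814.
M(t) = 28724 − 17170 × 0.1814 = 25609 km³.

25600 km³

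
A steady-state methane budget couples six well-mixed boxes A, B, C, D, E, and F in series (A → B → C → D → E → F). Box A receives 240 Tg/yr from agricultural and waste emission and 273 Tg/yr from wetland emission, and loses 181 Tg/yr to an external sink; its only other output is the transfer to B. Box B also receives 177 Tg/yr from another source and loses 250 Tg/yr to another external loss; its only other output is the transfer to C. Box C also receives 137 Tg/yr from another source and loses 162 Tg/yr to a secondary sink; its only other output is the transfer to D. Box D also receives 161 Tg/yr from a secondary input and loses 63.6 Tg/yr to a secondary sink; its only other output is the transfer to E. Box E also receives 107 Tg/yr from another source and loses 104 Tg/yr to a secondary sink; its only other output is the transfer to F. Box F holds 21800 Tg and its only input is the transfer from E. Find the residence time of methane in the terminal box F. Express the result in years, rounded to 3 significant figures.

65.2 yr

Box A: F(A→B) = (240 + 273) − 181 = 332.00 Tg/yr.
Box B: F(B→C) = (332.00 + 177) − 250 = 259.00 Tg/yr.
Box C: F(C→D) = (259.00 + 137) − 162 = 234.00 Tg/yr.
Box D: F(D→E) = (234.00 + 161) − 63.6 = 331.40 Tg/yr.
Box E: F(E→F) = (331.40 + 107) − 104 = 334.40 Tg/yr.
Box F throughput = its input = 334.40 Tg/yr; τ = 21800 / 334.40 = 65.19 yr.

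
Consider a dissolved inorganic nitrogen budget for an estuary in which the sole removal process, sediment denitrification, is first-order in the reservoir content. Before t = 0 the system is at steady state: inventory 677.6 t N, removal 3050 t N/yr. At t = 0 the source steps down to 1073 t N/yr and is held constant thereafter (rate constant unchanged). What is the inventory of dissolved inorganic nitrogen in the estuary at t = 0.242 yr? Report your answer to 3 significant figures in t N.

Residence time τ = M₀/F₀ = 0.2222 yr. The eventual steady state is M_∞ = M₀·(F₁/F₀) = 677.6 × 1073/3050 = 238.38 t N.
The anomaly ΔM(t) = M(t) − M_∞ decays as ΔM₀·e^(−t/τ) with ΔM₀ = 677.6 − 238.38 = 439.2 t N.
At t = 0.242 yr, e^(−t/τ) = e^(−1.089) = 0.3365, so ΔM = 147.8 t N and M = 238.38 + 147.8 = 386.16 t N.

386 t N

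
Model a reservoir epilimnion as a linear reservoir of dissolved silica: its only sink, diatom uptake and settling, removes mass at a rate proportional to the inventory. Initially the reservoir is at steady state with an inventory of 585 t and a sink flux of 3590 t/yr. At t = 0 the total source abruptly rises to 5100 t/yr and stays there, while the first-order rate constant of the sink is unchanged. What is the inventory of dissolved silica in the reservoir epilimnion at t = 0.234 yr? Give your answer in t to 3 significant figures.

τ = M₀/F₀ = 585/3590 = 0.1630 yr; rate constant k = 1/τ.
New steady state M_∞ = F₁/k = F₁·τ = 5100 × 0.1630 = 831.06 t.
M(t) = M_∞ + (M₀ − M_∞)·e^(−t/τ); t/τ = 0.234/0.1630 = 1.436, so e^(−t/τ) = 0.2379.
M(t) = 831.06 − 246.1 × 0.2379 = 772.53 t.

773 t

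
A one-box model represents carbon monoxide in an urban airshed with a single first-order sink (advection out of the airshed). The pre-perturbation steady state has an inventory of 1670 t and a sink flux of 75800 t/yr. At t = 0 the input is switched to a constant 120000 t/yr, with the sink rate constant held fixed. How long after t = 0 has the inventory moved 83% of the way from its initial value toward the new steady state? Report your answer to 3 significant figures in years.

0.0390 yr

τ = M₀/F₀ = 1670/75800 = 0.02203 yr.
The remaining gap fraction is e^(−t/τ); 83% covered ⇒ e^(−t/τ) = 0.170.
t = −τ ln(0.170) = 0.02203 × 1.772 = 0.03904 yr.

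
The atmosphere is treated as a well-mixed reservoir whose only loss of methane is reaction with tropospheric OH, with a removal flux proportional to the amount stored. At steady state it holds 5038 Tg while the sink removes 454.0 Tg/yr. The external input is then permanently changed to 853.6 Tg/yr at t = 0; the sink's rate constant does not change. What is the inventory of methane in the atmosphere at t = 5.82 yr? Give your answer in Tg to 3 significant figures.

6850 Tg

τ = M₀/F₀ = 5038/454.0 = 11.10 yr; rate constant k = 1/τ.
New steady state M_∞ = F₁/k = F₁·τ = 853.6 × 11.10 = 9472.3 Tg.
M(t) = M_∞ + (M₀ − M_∞)·e^(−t/τ); t/τ = 5.82/11.10 = 0.5245, so e^(−t/τ) = 0.5919.
M(t) = 9472.3 − 4434 × 0.5919 = 6847.8 Tg.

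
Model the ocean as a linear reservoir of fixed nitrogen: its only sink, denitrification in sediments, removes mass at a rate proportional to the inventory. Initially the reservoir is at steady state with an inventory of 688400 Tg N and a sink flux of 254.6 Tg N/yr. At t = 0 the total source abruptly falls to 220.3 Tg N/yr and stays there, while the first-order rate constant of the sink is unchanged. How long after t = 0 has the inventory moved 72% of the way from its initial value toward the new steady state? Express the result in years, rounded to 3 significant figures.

τ = M₀/F₀ = 688400/254.6 = 2704 yr.
The remaining gap fraction is e^(−t/τ); 72% covered ⇒ e^(−t/τ) = 0.280.
t = −τ ln(0.280) = 2704 × 1.273 = 3442 yr.

3440 yr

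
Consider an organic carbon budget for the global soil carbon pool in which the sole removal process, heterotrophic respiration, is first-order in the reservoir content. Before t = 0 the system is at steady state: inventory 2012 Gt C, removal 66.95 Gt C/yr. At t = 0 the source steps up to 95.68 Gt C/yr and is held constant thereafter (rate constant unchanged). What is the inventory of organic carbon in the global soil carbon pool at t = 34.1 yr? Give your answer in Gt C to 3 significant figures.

2600 Gt C

τ = M₀/F₀ = 2012/66.95 = 30.05 yr; rate constant k = 1/τ.
New steady state M_∞ = F₁/k = F₁·τ = 95.68 × 30.05 = 2875.4 Gt C.
M(t) = M_∞ + (M₀ − M_∞)·e^(−t/τ); t/τ = 34.1/30.05 = 1.135, so e^(−t/τ) = 0.3215.
M(t) = 2875.4 − 863.4 × 0.3215 = 2597.8 Gt C.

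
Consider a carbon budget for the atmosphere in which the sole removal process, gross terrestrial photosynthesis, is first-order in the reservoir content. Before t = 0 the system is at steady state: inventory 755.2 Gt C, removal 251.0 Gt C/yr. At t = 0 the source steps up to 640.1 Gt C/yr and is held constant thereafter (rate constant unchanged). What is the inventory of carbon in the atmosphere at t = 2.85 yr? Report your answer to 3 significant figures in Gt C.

1470 Gt C

τ = M₀/F₀ = 755.2/251.0 = 3.009 yr; rate constant k = 1/τ.
New steady state M_∞ = F₁/k = F₁·τ = 640.1 × 3.009 = 1925.9 Gt C.
M(t) = M_∞ + (M₀ − M_∞)·e^(−t/τ); t/τ = 2.85/3.009 = 0.9472, so e^(−t/τ) = 0.3878.
M(t) = 1925.9 − 1171 × 0.3878 = 1471.9 Gt C.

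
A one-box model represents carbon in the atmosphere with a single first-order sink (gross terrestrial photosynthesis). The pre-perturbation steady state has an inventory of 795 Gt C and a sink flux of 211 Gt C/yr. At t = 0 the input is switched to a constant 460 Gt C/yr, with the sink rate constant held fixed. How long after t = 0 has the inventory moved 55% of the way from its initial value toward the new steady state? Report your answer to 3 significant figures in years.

τ = M₀/F₀ = 795/211 = 3.768 yr.
The remaining gap fraction is e^(−t/τ); 55% covered ⇒ e^(−t/τ) = 0.450.
t = −τ ln(0.450) = 3.768 × 0.7985 = 3.009 yr.

3.01 yr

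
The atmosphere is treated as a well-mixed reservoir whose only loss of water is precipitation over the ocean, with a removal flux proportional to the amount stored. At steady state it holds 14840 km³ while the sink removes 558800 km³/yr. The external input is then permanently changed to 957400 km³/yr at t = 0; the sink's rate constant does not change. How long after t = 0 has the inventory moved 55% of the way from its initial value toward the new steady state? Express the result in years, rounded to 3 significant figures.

τ = M₀/F₀ = 14840/558800 = 0.02656 yr.
The remaining gap fraction is e^(−t/τ); 55% covered ⇒ e^(−t/τ) = 0.450.
t = −τ ln(0.450) = 0.02656 × 0.7985 = 0.02121 yr.

0.0212 yr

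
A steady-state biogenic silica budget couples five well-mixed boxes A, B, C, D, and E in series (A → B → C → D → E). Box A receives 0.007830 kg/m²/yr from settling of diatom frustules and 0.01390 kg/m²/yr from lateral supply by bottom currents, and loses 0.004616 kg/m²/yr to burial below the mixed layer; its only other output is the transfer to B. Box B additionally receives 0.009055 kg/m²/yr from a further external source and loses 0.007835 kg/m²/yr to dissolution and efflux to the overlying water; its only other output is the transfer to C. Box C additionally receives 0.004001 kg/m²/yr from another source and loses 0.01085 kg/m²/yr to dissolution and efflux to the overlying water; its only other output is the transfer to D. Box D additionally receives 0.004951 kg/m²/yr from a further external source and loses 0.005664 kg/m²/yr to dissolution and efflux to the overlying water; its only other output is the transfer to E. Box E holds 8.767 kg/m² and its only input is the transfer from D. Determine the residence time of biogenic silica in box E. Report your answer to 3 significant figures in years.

814 yr

Box A: F(A→B) = (0.007830 + 0.01390) − 0.004616 = 0.017114 kg/m²/yr.
Box B: F(B→C) = (0.017114 + 0.009055) − 0.007835 = 0.018334 kg/m²/yr.
Box C: F(C→D) = (0.018334 + 0.004001) − 0.01085 = 0.011485 kg/m²/yr.
Box D: F(D→E) = (0.011485 + 0.004951) − 0.005664 = 0.010772 kg/m²/yr.
Box E throughput = its input = 0.010772 kg/m²/yr; τ = 8.767 / 0.010772 = 813.9 yr.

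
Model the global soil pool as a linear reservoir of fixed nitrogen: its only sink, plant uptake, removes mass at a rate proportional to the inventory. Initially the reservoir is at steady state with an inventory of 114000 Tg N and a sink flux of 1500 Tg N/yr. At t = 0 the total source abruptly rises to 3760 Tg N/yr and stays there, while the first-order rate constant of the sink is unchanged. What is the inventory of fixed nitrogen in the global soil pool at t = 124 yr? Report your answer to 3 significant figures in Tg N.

252000 Tg N

Residence time τ = M₀/F₀ = 76.00 yr. The eventual steady state is M_∞ = M₀·(F₁/F₀) = 114000 × 3760/1500 = 285760 Tg N.
The anomaly ΔM(t) = M(t) − M_∞ decays as ΔM₀·e^(−t/τ) with ΔM₀ = 114000 − 285760 = −171800 Tg N.
At t = 124 yr, e^(−t/τ) = e^(−1.632) = 0.1956, so ΔM = −33600 Tg N and M = 285760 − 33600 = 252160 Tg N.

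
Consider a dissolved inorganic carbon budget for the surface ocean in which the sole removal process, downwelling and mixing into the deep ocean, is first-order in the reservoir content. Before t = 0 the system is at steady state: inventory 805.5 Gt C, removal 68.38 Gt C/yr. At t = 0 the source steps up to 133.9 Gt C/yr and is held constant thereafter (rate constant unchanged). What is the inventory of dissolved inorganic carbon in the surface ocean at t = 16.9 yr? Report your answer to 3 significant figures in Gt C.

Residence time τ = M₀/F₀ = 11.78 yr. The eventual steady state is M_∞ = M₀·(F₁/F₀) = 805.5 × 133.9/68.38 = 1577.3 Gt C.
The anomaly ΔM(t) = M(t) − M_∞ decays as ΔM₀·e^(−t/τ) with ΔM₀ = 805.5 − 1577.3 = −771.8 Gt C.
At t = 16.9 yr, e^(−t/τ) = e^(−1.435) = 0.2382, so ΔM = −183.8 Gt C and M = 1577.3 − 183.8 = 1393.5 Gt C.

1390 Gt C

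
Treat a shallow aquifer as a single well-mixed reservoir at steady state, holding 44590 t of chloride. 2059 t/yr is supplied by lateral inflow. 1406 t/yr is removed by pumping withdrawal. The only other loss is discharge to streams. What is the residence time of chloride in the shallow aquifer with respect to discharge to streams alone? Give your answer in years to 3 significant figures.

68.3 yr

At steady state ΣF_in = ΣF_out.
ΣF_in = 2059.0 t/yr.
Discharge to streams flux = ΣF_in − (1406) = 2059.0 − 1406 = 653.0 t/yr.
τ = M / F = 44590 / 653.0 = 68.28 yr.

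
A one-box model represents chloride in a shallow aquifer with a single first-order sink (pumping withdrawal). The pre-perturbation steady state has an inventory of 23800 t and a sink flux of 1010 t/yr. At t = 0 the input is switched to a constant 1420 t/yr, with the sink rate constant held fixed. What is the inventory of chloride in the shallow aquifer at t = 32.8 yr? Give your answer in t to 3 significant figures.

31100 t

Residence time τ = M₀/F₀ = 23.56 yr. The eventual steady state is M_∞ = M₀·(F₁/F₀) = 23800 × 1420/1010 = 33461 t.
The anomaly ΔM(t) = M(t) − M_∞ decays as ΔM₀·e^(−t/τ) with ΔM₀ = 23800 − 33461 = −9661 t.
At t = 32.8 yr, e^(−t/τ) = e^(−1.392) = 0.2486, so ΔM = −2402 t and M = 33461 − 2402 = 31060 t.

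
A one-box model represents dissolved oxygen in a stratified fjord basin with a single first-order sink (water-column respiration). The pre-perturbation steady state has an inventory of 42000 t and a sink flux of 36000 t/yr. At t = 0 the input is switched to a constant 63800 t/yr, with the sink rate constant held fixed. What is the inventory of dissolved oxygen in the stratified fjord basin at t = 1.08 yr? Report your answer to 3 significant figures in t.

61600 t

τ = M₀/F₀ = 42000/36000 = 1.167 yr; rate constant k = 1/τ.
New steady state M_∞ = F₁/k = F₁·τ = 63800 × 1.167 = 74433 t.
M(t) = M_∞ + (M₀ − M_∞)·e^(−t/τ); t/τ = 1.08/1.167 = 0.9257, so e^(−t/τ) = 0.3962.
M(t) = 74433 − 32430 × 0.3962 = 61582 t.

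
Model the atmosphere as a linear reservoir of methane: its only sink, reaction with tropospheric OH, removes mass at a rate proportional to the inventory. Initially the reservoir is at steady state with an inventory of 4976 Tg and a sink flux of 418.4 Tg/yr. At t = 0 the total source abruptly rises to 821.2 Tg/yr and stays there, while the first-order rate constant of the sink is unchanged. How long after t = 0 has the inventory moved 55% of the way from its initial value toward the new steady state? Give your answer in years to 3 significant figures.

τ = M₀/F₀ = 4976/418.4 = 11.89 yr.
The remaining gap fraction is e^(−t/τ); 55% covered ⇒ e^(−t/τ) = 0.450.
t = −τ ln(0.450) = 11.89 × 0.7985 = 9.497 yr.

9.50 yr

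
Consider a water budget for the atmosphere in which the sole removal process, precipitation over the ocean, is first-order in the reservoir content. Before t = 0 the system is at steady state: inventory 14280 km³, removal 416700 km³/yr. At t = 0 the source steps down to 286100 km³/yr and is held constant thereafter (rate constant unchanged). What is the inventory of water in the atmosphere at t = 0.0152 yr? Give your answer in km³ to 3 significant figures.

12700 km³

Residence time τ = M₀/F₀ = 0.03427 yr. The eventual steady state is M_∞ = M₀·(F₁/F₀) = 14280 × 286100/416700 = 9804.4 km³.
The anomaly ΔM(t) = M(t) − M_∞ decays as ΔM₀·e^(−t/τ) with ΔM₀ = 14280 − 9804.4 = 4476 km³.
At t = 0.0152 yr, e^(−t/τ) = e^(−0.4435) = 0.6418, so ΔM = 2872 km³ and M = 9804.4 + 2872 = 12677 km³.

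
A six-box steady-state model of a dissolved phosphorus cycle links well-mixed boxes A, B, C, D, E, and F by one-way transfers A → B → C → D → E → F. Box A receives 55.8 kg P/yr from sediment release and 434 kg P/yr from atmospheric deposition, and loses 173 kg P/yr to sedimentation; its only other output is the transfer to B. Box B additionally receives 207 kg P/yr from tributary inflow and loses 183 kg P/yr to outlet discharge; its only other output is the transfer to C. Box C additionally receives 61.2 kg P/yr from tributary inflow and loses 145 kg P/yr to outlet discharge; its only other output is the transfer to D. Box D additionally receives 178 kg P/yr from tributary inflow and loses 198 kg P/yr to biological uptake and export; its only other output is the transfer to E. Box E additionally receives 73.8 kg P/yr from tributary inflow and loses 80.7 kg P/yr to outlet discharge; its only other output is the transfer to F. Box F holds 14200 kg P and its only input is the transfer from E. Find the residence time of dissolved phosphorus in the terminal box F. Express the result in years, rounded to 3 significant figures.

61.7 yr

Box A: F(A→B) = (55.8 + 434) − 173 = 316.80 kg P/yr.
Box B: F(B→C) = (316.80 + 207) − 183 = 340.80 kg P/yr.
Box C: F(C→D) = (340.80 + 61.2) − 145 = 257.00 kg P/yr.
Box D: F(D→E) = (257.00 + 178) − 198 = 237.00 kg P/yr.
Box E: F(E→F) = (237.00 + 73.8) − 80.7 = 230.10 kg P/yr.
Box F throughput = its input = 230.10 kg P/yr; τ = 14200 / 230.10 = 61.71 yr.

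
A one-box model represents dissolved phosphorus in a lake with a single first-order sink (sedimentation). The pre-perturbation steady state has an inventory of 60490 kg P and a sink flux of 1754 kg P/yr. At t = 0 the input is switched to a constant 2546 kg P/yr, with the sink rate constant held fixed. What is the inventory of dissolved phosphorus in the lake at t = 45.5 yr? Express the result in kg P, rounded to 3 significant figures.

The sink rate constant is k = F₀/M₀ = 1754/60490 = 0.02900 yr⁻¹.
Solving dM/dt = F₁ − kM with M(0) = M₀ gives M(t) = F₁/k + (M₀ − F₁/k)·e^(−kt).
F₁/k = 2546/0.02900 = 87804 kg P; kt = 0.02900 × 45.5 = 1.319, e^(−kt) = 0.2673.
M(45.5) = 87804 + (60490 − 87804) × 0.2673 = 87804 − 7301 = 80502 kg P.

80500 kg P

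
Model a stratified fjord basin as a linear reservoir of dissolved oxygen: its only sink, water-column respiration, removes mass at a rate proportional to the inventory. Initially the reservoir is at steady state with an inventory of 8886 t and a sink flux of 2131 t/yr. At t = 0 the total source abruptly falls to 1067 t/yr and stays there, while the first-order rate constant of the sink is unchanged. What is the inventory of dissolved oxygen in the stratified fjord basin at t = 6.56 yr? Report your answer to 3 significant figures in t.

τ = M₀/F₀ = 8886/2131 = 4.170 yr; rate constant k = 1/τ.
New steady state M_∞ = F₁/k = F₁·τ = 1067 × 4.170 = 4449.3 t.
M(t) = M_∞ + (M₀ − M_∞)·e^(−t/τ); t/τ = 6.56/4.170 = 1.573, so e^(−t/τ) = 0.2074.
M(t) = 4449.3 + 4437 × 0.2074 = 5369.4 t.

5370 t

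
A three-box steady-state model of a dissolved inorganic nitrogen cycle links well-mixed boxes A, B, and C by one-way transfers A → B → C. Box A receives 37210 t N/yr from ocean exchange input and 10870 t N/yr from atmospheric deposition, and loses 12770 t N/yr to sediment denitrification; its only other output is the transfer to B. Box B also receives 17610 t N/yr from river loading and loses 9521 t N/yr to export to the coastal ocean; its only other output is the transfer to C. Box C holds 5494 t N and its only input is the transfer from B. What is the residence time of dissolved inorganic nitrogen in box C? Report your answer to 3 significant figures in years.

0.127 yr

Box A: F(A→B) = (37210 + 10870) − 12770 = 35310 t N/yr.
Box B: F(B→C) = (35310 + 17610) − 9521 = 43399 t N/yr.
Box C throughput = its input = 43399 t N/yr; τ = 5494 / 43399 = 0.1266 yr.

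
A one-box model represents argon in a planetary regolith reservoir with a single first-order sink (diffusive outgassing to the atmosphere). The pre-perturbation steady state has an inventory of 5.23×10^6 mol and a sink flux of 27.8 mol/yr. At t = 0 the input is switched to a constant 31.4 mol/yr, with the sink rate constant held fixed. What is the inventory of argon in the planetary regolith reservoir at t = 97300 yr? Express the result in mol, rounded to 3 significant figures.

5.50×10^6 mol

The sink rate constant is k = F₀/M₀ = 27.8/5.23×10^6 = 5.315×10^-6 yr⁻¹.
Solving dM/dt = F₁ − kM with M(0) = M₀ gives M(t) = F₁/k + (M₀ − F₁/k)·e^(−kt).
F₁/k = 31.4/5.315×10^-6 = 5.9073×10^6 mol; kt = 5.315×10^-6 × 97300 = 0.5172, e^(−kt) = 0.5962.
M(97300) = 5.9073×10^6 + (5.23×10^6 − 5.9073×10^6) × 0.5962 = 5.9073×10^6 − 403800 = 5.5035×10^6 mol.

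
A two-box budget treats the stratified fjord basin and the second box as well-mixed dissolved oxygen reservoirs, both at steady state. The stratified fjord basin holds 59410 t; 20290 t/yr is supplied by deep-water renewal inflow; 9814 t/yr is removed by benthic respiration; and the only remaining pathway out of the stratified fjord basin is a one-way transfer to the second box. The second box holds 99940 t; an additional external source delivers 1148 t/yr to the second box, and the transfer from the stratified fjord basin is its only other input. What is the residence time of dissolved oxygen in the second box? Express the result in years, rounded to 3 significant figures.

Balance the stratified fjord basin: ΣF_in = 20290 t/yr.
Transfer to the second box = ΣF_in − (9814) = 10476 t/yr.
Total input to the second box = 10476 + 1148 = 11624 t/yr; at steady state this equals its total output.
τ = M / F = 99940 / 11624 = 8.598 yr.

8.60 yr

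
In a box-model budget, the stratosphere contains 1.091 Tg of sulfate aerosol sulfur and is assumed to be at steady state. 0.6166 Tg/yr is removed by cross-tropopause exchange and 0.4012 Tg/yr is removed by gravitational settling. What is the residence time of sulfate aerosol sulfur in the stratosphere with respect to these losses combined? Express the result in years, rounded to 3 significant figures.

Total removal = 0.6166 + 0.4012 = 1.0178 Tg/yr.
τ = M / ΣF_out = 1.091 / 1.0178 = 1.072 yr.

1.07 yr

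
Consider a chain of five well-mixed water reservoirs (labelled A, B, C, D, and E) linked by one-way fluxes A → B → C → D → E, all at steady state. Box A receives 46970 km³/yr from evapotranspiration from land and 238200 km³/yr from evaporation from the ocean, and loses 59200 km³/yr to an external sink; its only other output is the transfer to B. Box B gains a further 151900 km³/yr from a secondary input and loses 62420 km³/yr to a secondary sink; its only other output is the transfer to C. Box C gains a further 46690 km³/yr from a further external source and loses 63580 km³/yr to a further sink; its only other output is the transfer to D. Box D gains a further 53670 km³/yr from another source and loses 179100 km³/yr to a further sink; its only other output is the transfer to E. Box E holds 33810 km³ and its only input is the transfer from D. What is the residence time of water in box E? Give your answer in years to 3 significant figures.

0.195 yr

Box A: F(A→B) = (46970 + 238200) − 59200 = 225970 km³/yr.
Box B: F(B→C) = (225970 + 151900) − 62420 = 315450 km³/yr.
Box C: F(C→D) = (315450 + 46690) − 63580 = 298560 km³/yr.
Box D: F(D→E) = (298560 + 53670) − 179100 = 173130 km³/yr.
Box E throughput = its input = 173130 km³/yr; τ = 33810 / 173130 = 0.1953 yr.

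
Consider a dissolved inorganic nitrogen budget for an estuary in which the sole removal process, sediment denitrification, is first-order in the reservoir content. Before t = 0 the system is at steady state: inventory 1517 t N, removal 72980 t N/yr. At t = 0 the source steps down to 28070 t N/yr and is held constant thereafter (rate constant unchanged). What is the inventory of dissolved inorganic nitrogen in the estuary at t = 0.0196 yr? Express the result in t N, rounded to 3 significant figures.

947 t N

τ = M₀/F₀ = 1517/72980 = 0.02079 yr; rate constant k = 1/τ.
New steady state M_∞ = F₁/k = F₁·τ = 28070 × 0.02079 = 583.48 t N.
M(t) = M_∞ + (M₀ − M_∞)·e^(−t/τ); t/τ = 0.0196/0.02079 = 0.9429, so e^(−t/τ) = 0.3895.
M(t) = 583.48 + 933.5 × 0.3895 = 947.07 t N.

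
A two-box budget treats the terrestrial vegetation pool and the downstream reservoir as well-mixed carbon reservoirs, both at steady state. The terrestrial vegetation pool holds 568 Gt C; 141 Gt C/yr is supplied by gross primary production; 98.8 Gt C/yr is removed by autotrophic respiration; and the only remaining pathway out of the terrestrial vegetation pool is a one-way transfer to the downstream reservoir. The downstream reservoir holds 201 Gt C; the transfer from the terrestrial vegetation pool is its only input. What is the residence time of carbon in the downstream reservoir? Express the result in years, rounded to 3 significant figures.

4.76 yr

Balance the terrestrial vegetation pool: ΣF_in = 141.00 Gt C/yr.
Transfer to the downstream reservoir = ΣF_in − (98.8) = 42.200 Gt C/yr.
At steady state the output of the downstream reservoir equals its input, 42.200 Gt C/yr.
τ = M / F = 201 / 42.200 = 4.763 yr.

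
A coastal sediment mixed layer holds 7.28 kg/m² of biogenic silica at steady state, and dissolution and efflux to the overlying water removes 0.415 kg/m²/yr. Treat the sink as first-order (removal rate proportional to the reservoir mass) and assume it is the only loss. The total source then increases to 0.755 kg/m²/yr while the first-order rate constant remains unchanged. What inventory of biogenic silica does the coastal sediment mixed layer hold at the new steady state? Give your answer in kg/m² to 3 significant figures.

13.2 kg/m²

Rate constant k = F/M = 0.415 / 7.28 = 0.05701 yr⁻¹.
At the new steady state, source = k·M_new ⇒ M_new = 0.755 / 0.05701 = 13.24 kg/m².
(Equivalently M_new = M × F_new/F_old = 7.28 × 0.755/0.415.)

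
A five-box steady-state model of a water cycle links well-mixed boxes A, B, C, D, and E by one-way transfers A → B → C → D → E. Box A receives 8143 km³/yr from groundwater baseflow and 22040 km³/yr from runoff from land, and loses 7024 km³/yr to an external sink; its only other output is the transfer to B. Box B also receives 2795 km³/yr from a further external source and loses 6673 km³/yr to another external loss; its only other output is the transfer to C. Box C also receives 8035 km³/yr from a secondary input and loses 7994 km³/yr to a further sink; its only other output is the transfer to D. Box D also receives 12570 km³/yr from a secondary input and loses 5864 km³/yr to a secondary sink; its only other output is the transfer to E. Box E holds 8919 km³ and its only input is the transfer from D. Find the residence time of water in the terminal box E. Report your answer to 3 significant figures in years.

Box A: F(A→B) = (8143 + 22040) − 7024 = 23159 km³/yr.
Box B: F(B→C) = (23159 + 2795) − 6673 = 19281 km³/yr.
Box C: F(C→D) = (19281 + 8035) − 7994 = 19322 km³/yr.
Box D: F(D→E) = (19322 + 12570) − 5864 = 26028 km³/yr.
Box E throughput = its input = 26028 km³/yr; τ = 8919 / 26028 = 0.3427 yr.

0.343 yr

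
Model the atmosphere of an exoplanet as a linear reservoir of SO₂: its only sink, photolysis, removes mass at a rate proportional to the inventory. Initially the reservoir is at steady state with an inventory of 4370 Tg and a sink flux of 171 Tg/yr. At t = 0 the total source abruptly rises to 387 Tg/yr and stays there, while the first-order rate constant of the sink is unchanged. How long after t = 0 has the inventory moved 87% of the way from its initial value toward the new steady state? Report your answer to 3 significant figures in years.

52.1 yr

τ = M₀/F₀ = 4370/171 = 25.56 yr.
The remaining gap fraction is e^(−t/τ); 87% covered ⇒ e^(−t/τ) = 0.130.
t = −τ ln(0.130) = 25.56 × 2.040 = 52.14 yr.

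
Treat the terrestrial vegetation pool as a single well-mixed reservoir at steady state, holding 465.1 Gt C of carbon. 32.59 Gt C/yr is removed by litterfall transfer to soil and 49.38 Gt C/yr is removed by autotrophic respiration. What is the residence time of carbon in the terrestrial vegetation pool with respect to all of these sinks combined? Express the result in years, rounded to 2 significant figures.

5.7 yr

Total removal flux = 32.59 + 49.38 = 81.970 Gt C/yr.
τ = M / ΣF_out = 465.1 / 81.970 = 5.674 yr.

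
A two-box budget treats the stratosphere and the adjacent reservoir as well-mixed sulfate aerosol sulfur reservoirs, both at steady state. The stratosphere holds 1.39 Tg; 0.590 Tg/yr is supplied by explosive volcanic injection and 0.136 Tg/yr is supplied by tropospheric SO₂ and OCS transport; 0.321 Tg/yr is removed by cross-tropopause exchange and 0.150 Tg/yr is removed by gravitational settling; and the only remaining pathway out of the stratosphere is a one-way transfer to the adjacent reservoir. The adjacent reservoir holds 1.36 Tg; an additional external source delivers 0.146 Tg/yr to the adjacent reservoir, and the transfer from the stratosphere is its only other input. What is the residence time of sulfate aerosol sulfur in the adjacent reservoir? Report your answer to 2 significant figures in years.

Balance the stratosphere: ΣF_in = 0.590 + 0.136 = 0.72600 Tg/yr.
Transfer to the adjacent reservoir = ΣF_in − (0.321 + 0.150) = 0.25500 Tg/yr.
Total input to the adjacent reservoir = 0.25500 + 0.146 = 0.40100 Tg/yr; at steady state this equals its total output.
τ = M / F = 1.36 / 0.40100 = 3.392 yr.

3.4 yr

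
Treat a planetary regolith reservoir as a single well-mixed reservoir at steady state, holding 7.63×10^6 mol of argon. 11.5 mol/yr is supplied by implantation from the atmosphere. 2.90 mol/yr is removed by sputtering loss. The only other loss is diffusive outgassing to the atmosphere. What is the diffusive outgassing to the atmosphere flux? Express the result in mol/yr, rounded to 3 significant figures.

8.60 mol/yr

At steady state ΣF_in = ΣF_out.
ΣF_in = 11.500 mol/yr.
Diffusive outgassing to the atmosphere flux = ΣF_in − (2.90) = 11.500 − 2.900 = 8.600 mol/yr.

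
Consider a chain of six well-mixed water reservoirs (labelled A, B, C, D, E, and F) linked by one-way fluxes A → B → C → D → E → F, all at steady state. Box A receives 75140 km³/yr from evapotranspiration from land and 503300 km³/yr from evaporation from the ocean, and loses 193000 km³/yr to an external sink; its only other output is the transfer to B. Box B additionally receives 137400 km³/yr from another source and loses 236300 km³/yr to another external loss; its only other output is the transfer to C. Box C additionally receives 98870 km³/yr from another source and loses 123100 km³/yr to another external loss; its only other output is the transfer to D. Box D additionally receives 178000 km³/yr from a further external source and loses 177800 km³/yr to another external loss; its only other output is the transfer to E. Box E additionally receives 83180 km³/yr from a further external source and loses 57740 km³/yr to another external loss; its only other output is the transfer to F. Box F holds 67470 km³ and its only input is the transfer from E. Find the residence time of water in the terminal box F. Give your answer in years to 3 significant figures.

Box A: F(A→B) = (75140 + 503300) − 193000 = 385440 km³/yr.
Box B: F(B→C) = (385440 + 137400) − 236300 = 286540 km³/yr.
Box C: F(C→D) = (286540 + 98870) − 123100 = 262310 km³/yr.
Box D: F(D→E) = (262310 + 178000) − 177800 = 262510 km³/yr.
Box E: F(E→F) = (262510 + 83180) − 57740 = 287950 km³/yr.
Box F throughput = its input = 287950 km³/yr; τ = 67470 / 287950 = 0.2343 yr.

0.234 yr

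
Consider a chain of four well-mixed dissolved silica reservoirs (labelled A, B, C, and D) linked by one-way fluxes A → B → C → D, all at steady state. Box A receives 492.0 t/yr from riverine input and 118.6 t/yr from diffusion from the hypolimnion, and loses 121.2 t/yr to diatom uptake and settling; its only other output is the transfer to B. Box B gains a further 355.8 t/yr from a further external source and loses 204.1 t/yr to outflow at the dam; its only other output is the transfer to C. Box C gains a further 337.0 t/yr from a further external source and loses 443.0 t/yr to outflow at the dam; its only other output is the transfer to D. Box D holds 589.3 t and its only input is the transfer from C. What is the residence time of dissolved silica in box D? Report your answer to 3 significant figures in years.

1.10 yr

Box A: F(A→B) = (492.0 + 118.6) − 121.2 = 489.40 t/yr.
Box B: F(B→C) = (489.40 + 355.8) − 204.1 = 641.10 t/yr.
Box C: F(C→D) = (641.10 + 337.0) − 443.0 = 535.10 t/yr.
Box D throughput = its input = 535.10 t/yr; τ = 589.3 / 535.10 = 1.101 yr.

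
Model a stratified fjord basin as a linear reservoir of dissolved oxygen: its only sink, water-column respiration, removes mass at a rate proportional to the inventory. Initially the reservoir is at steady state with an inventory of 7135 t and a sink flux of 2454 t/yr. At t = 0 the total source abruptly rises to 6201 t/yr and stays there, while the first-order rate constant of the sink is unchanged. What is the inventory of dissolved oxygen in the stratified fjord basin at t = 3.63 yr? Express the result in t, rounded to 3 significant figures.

14900 t

τ = M₀/F₀ = 7135/2454 = 2.907 yr; rate constant k = 1/τ.
New steady state M_∞ = F₁/k = F₁·τ = 6201 × 2.907 = 18029 t.
M(t) = M_∞ + (M₀ − M_∞)·e^(−t/τ); t/τ = 3.63/2.907 = 1.248, so e^(−t/τ) = 0.2869.
M(t) = 18029 − 10890 × 0.2869 = 14903 t.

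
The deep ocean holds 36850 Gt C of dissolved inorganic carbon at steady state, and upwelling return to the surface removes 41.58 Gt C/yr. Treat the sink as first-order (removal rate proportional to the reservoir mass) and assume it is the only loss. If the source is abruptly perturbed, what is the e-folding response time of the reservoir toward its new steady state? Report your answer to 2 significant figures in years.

890 yr

For a linear reservoir the response time equals the residence time τ = M/F.
τ = 36850 / 41.58 = 886.2 yr.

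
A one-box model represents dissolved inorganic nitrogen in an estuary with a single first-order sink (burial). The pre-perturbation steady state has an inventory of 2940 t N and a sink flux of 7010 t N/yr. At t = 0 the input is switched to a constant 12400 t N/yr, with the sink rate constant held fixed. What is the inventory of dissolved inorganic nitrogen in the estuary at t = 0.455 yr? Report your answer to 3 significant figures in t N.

Residence time τ = M₀/F₀ = 0.4194 yr. The eventual steady state is M_∞ = M₀·(F₁/F₀) = 2940 × 12400/7010 = 5200.6 t N.
The anomaly ΔM(t) = M(t) − M_∞ decays as ΔM₀·e^(−t/τ) with ΔM₀ = 2940 − 5200.6 = −2261 t N.
At t = 0.455 yr, e^(−t/τ) = e^(−1.085) = 0.3379, so ΔM = −763.9 t N and M = 5200.6 − 763.9 = 4436.6 t N.

4440 t N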